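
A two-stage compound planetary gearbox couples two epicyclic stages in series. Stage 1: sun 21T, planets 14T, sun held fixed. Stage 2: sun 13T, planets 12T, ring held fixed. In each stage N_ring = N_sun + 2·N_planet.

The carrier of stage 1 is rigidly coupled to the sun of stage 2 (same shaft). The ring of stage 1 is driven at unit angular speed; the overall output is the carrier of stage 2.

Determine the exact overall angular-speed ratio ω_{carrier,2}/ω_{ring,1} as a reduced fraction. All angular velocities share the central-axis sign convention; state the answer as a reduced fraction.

91/500

Stage 1: N_ring = 21 + 2·14 = 49
Stage 1: 21(ω_s−ω_c) = −49(ω_r−ω_c),  ω_s=0, ω_r=1
Stage 1: 21(0−ω_c) = −49(1−ω_c)  ⇒  70ω_c = 49  ⇒  ω_c = 7/10
  ⇒ ω_c¹/ω_r¹ = 7/10
Stage 2: N_ring = 13 + 2·12 = 37
Stage 2: 13(ω_s−ω_c) = −37(ω_r−ω_c),  ω_r=0, ω_s=1
Stage 2: 13(1−ω_c) = −37(0−ω_c)  ⇒  50ω_c = 13  ⇒  ω_c = 13/50
  ⇒ ω_c²/ω_s² = 13/50
Coupling ω_s² = ω_c¹ ⇒ overall = 7/10 × 13/50 = 91/500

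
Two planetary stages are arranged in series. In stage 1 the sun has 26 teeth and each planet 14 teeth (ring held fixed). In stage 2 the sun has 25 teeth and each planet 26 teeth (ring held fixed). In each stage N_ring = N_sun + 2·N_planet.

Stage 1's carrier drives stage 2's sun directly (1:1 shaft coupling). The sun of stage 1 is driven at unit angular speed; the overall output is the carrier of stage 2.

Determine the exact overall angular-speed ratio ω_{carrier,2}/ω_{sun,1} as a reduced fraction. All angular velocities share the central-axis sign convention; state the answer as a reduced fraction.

65/816

Stage 1: N_ring = 26 + 2·14 = 54
Stage 1: 26(ω_s−ω_c) = −54(ω_r−ω_c),  ω_r=0, ω_s=1
Stage 1: 26(1−ω_c) = −54(0−ω_c)  ⇒  80ω_c = 26  ⇒  ω_c = 13/40
  ⇒ ω_c¹/ω_s¹ = 13/40
Stage 2: N_ring = 25 + 2·26 = 77
Stage 2: 25(ω_s−ω_c) = −77(ω_r−ω_c),  ω_r=0, ω_s=1
Stage 2: 25(1−ω_c) = −77(0−ω_c)  ⇒  102ω_c = 25  ⇒  ω_c = 25/102
  ⇒ ω_c²/ω_s² = 25/102
Coupling ω_s² = ω_c¹ ⇒ overall = 13/40 × 25/102 = 65/816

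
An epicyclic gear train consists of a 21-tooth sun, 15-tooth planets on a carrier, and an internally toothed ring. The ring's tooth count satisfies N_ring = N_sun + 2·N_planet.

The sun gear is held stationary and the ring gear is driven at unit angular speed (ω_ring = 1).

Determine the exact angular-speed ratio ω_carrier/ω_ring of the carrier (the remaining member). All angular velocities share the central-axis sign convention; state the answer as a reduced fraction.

17/24

N_ring = 21 + 2·15 = 51
21(ω_s−ω_c) = −51(ω_r−ω_c),  ω_s=0, ω_r=1
21(0−ω_c) = −51(1−ω_c)  ⇒  72ω_c = 51  ⇒  ω_c = 17/24
ω_c/ω_r = 17/24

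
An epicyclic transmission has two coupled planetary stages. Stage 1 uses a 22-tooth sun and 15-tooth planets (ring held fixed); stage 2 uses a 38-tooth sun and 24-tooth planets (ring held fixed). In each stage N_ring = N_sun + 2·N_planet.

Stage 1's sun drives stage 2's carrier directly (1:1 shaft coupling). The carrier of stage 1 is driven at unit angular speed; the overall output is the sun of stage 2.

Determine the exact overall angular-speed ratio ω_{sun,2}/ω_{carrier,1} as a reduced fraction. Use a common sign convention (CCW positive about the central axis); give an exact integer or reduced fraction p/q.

Stage 1: N_ring = 22 + 2·15 = 52
Stage 1: 22(ω_s−ω_c) = −52(ω_r−ω_c),  ω_r=0, ω_c=1
Stage 1: ω_s = 1 − (52/22)(0−1) = 37/11
  ⇒ ω_s¹/ω_c¹ = 37/11
Stage 2: N_ring = 38 + 2·24 = 86
Stage 2: 38(ω_s−ω_c) = −86(ω_r−ω_c),  ω_r=0, ω_c=1
Stage 2: ω_s = 1 − (86/38)(0−1) = 62/19
  ⇒ ω_s²/ω_c² = 62/19
Coupling ω_c² = ω_s¹ ⇒ overall = 37/11 × 62/19 = 2294/209

2294/209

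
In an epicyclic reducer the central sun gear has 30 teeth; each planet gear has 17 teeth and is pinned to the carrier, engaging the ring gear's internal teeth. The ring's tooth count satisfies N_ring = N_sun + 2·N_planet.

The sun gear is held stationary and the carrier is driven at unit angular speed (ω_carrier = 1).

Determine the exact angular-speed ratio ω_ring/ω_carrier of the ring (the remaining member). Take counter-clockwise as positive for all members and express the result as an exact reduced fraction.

47/32

N_ring = 30 + 2·17 = 64
30(ω_s−ω_c) = −64(ω_r−ω_c),  ω_s=0, ω_c=1
ω_r = 1 − (30/64)(0−1) = 47/32
ω_r/ω_c = 47/32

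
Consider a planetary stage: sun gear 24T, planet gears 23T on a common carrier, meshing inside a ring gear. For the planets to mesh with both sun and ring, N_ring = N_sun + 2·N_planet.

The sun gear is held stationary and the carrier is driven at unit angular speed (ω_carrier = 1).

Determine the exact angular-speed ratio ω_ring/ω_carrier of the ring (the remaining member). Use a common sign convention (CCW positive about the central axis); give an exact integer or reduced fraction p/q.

N_ring = 24 + 2·23 = 70
24(ω_s−ω_c) = −70(ω_r−ω_c),  ω_s=0, ω_c=1
ω_r = 1 − (24/70)(0−1) = 47/35
ω_r/ω_c = 47/35

47/35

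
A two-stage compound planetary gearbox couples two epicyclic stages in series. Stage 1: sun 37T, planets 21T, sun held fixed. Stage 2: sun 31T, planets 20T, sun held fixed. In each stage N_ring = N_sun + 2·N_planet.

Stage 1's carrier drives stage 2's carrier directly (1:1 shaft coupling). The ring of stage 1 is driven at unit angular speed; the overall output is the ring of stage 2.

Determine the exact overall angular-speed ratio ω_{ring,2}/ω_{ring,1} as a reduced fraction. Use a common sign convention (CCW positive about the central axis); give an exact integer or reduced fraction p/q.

Stage 1: N_ring = 37 + 2·21 = 79
Stage 1: 37(ω_s−ω_c) = −79(ω_r−ω_c),  ω_s=0, ω_r=1
Stage 1: 37(0−ω_c) = −79(1−ω_c)  ⇒  116ω_c = 79  ⇒  ω_c = 79/116
  ⇒ ω_c¹/ω_r¹ = 79/116
Stage 2: N_ring = 31 + 2·20 = 71
Stage 2: 31(ω_s−ω_c) = −71(ω_r−ω_c),  ω_s=0, ω_c=1
Stage 2: ω_r = 1 − (31/71)(0−1) = 102/71
  ⇒ ω_r²/ω_c² = 102/71
Coupling ω_c² = ω_c¹ ⇒ overall = 79/116 × 102/71 = 4029/4118

4029/4118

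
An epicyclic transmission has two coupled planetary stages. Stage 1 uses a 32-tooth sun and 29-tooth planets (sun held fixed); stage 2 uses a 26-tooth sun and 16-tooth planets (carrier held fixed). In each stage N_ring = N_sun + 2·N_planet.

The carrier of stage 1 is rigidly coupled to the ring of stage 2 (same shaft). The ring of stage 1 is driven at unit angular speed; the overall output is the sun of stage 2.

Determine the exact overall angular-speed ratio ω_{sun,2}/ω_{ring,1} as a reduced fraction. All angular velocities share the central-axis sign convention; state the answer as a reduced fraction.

Stage 1: N_ring = 32 + 2·29 = 90
Stage 1: 32(ω_s−ω_c) = −90(ω_r−ω_c),  ω_s=0, ω_r=1
Stage 1: 32(0−ω_c) = −90(1−ω_c)  ⇒  122ω_c = 90  ⇒  ω_c = 45/61
  ⇒ ω_c¹/ω_r¹ = 45/61
Stage 2: N_ring = 26 + 2·16 = 58
Stage 2: 26(ω_s−ω_c) = −58(ω_r−ω_c),  ω_c=0, ω_r=1
Stage 2: ω_s = 0 − (58/26)(1−0) = -29/13
  ⇒ ω_s²/ω_r² = -29/13
Coupling ω_r² = ω_c¹ ⇒ overall = 45/61 × -29/13 = -1305/793

-1305/793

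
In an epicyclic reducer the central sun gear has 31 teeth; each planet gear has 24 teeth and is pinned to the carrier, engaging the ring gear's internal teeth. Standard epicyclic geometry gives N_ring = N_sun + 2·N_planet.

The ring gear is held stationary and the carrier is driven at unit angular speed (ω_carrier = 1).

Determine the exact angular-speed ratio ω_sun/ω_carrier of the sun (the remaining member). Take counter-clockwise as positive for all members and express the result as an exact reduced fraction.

110/31

N_ring = 31 + 2·24 = 79
31(ω_s−ω_c) = −79(ω_r−ω_c),  ω_r=0, ω_c=1
ω_s = 1 − (79/31)(0−1) = 110/31
ω_s/ω_c = 110/31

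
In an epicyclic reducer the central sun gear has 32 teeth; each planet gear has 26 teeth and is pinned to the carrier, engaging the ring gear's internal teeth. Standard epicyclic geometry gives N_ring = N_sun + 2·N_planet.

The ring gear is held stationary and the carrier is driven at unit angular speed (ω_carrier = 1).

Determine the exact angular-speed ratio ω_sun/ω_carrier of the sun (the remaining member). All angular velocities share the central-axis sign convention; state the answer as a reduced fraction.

N_ring = 32 + 2·26 = 84
32(ω_s−ω_c) = −84(ω_r−ω_c),  ω_r=0, ω_c=1
ω_s = 1 − (84/32)(0−1) = 29/8
ω_s/ω_c = 29/8

29/8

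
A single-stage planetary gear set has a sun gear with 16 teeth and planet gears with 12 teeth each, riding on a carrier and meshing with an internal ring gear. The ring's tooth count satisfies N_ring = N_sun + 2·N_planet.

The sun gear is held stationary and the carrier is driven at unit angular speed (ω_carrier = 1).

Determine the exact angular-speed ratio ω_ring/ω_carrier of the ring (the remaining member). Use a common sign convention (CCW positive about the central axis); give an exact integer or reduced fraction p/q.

7/5

N_ring = 16 + 2·12 = 40
16(ω_s−ω_c) = −40(ω_r−ω_c),  ω_s=0, ω_c=1
ω_r = 1 − (16/40)(0−1) = 7/5
ω_r/ω_c = 7/5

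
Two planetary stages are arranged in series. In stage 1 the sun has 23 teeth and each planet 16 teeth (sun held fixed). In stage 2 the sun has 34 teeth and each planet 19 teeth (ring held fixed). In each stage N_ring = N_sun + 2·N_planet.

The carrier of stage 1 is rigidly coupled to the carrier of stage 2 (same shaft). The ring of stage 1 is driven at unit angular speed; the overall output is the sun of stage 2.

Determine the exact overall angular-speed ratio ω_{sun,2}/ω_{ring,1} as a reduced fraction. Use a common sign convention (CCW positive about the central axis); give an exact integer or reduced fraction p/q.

Stage 1: N_ring = 23 + 2·16 = 55
Stage 1: 23(ω_s−ω_c) = −55(ω_r−ω_c),  ω_s=0, ω_r=1
Stage 1: 23(0−ω_c) = −55(1−ω_c)  ⇒  78ω_c = 55  ⇒  ω_c = 55/78
  ⇒ ω_c¹/ω_r¹ = 55/78
Stage 2: N_ring = 34 + 2·19 = 72
Stage 2: 34(ω_s−ω_c) = −72(ω_r−ω_c),  ω_r=0, ω_c=1
Stage 2: ω_s = 1 − (72/34)(0−1) = 53/17
  ⇒ ω_s²/ω_c² = 53/17
Coupling ω_c² = ω_c¹ ⇒ overall = 55/78 × 53/17 = 2915/1326

2915/1326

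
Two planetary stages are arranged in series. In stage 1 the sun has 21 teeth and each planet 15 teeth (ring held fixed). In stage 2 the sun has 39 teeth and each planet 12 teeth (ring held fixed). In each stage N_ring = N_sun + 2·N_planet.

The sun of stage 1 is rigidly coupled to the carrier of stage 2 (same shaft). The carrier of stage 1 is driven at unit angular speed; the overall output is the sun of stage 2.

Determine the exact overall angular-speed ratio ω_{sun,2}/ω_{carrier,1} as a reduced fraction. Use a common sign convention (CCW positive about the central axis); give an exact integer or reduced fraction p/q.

Stage 1: N_ring = 21 + 2·15 = 51
Stage 1: 21(ω_s−ω_c) = −51(ω_r−ω_c),  ω_r=0, ω_c=1
Stage 1: ω_s = 1 − (51/21)(0−1) = 24/7
  ⇒ ω_s¹/ω_c¹ = 24/7
Stage 2: N_ring = 39 + 2·12 = 63
Stage 2: 39(ω_s−ω_c) = −63(ω_r−ω_c),  ω_r=0, ω_c=1
Stage 2: ω_s = 1 − (63/39)(0−1) = 34/13
  ⇒ ω_s²/ω_c² = 34/13
Coupling ω_c² = ω_s¹ ⇒ overall = 24/7 × 34/13 = 816/91

816/91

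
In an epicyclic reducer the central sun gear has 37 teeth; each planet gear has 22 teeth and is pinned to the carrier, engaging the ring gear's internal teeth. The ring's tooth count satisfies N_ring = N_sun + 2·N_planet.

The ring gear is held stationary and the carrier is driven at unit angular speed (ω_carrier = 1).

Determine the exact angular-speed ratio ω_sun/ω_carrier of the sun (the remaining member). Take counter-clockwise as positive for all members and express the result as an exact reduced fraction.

N_ring = 37 + 2·22 = 81
37(ω_s−ω_c) = −81(ω_r−ω_c),  ω_r=0, ω_c=1
ω_s = 1 − (81/37)(0−1) = 118/37
ω_s/ω_c = 118/37

118/37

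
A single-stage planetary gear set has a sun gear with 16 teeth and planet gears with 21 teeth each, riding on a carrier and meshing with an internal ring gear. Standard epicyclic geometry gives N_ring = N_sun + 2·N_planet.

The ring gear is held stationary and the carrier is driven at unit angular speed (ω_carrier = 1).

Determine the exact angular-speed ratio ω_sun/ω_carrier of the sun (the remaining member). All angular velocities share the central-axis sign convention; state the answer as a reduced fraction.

N_ring = 16 + 2·21 = 58
16(ω_s−ω_c) = −58(ω_r−ω_c),  ω_r=0, ω_c=1
ω_s = 1 − (58/16)(0−1) = 37/8
ω_s/ω_c = 37/8

37/8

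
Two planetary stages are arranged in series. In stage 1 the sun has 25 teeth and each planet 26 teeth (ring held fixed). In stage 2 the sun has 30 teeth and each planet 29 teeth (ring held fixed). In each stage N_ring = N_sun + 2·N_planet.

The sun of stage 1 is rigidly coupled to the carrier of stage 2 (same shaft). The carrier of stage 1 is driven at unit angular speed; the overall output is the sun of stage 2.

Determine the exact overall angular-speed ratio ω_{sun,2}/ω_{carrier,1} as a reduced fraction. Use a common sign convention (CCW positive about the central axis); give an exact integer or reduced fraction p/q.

Stage 1: N_ring = 25 + 2·26 = 77
Stage 1: 25(ω_s−ω_c) = −77(ω_r−ω_c),  ω_r=0, ω_c=1
Stage 1: ω_s = 1 − (77/25)(0−1) = 102/25
  ⇒ ω_s¹/ω_c¹ = 102/25
Stage 2: N_ring = 30 + 2·29 = 88
Stage 2: 30(ω_s−ω_c) = −88(ω_r−ω_c),  ω_r=0, ω_c=1
Stage 2: ω_s = 1 − (88/30)(0−1) = 59/15
  ⇒ ω_s²/ω_c² = 59/15
Coupling ω_c² = ω_s¹ ⇒ overall = 102/25 × 59/15 = 2006/125

2006/125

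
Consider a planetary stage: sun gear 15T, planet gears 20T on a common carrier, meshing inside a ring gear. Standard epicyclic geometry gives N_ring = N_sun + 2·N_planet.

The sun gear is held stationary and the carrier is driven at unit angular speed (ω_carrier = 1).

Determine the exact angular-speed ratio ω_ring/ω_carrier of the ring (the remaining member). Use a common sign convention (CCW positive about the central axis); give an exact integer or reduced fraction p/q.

N_ring = 15 + 2·20 = 55
15(ω_s−ω_c) = −55(ω_r−ω_c),  ω_s=0, ω_c=1
ω_r = 1 − (15/55)(0−1) = 14/11
ω_r/ω_c = 14/11

14/11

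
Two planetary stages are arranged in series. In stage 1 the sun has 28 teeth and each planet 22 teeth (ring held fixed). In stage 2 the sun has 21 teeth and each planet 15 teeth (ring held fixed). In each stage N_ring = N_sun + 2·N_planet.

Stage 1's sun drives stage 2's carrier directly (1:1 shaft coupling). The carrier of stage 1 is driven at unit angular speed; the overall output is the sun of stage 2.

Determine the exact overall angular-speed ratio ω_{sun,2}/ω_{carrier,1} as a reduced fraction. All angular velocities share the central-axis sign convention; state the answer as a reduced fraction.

600/49

Stage 1: N_ring = 28 + 2·22 = 72
Stage 1: 28(ω_s−ω_c) = −72(ω_r−ω_c),  ω_r=0, ω_c=1
Stage 1: ω_s = 1 − (72/28)(0−1) = 25/7
  ⇒ ω_s¹/ω_c¹ = 25/7
Stage 2: N_ring = 21 + 2·15 = 51
Stage 2: 21(ω_s−ω_c) = −51(ω_r−ω_c),  ω_r=0, ω_c=1
Stage 2: ω_s = 1 − (51/21)(0−1) = 24/7
  ⇒ ω_s²/ω_c² = 24/7
Coupling ω_c² = ω_s¹ ⇒ overall = 25/7 × 24/7 = 600/49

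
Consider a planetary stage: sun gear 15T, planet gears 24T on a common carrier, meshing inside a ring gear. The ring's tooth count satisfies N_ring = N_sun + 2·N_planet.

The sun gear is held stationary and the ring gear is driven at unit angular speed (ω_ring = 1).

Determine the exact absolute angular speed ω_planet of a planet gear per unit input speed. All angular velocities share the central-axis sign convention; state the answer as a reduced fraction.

N_ring = 15 + 2·24 = 63
15(ω_s−ω_c) = −63(ω_r−ω_c),  ω_s=0, ω_r=1
15(0−ω_c) = −63(1−ω_c)  ⇒  78ω_c = 63  ⇒  ω_c = 21/26
sun–planet: 15·(0−21/26) = −24·(ω_p−ω_c)  ⇒  ω_p−ω_c = −(15/24)·(-21/26) = 105/208
ω_p = 21/26 + 105/208 = 21/16

21/16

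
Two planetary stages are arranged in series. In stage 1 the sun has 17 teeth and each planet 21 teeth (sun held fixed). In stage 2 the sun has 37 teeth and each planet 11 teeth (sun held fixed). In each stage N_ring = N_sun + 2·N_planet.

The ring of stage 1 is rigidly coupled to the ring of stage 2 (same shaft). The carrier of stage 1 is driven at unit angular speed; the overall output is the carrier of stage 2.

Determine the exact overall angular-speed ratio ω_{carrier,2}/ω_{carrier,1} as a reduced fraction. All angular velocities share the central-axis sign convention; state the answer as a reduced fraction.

Stage 1: N_ring = 17 + 2·21 = 59
Stage 1: 17(ω_s−ω_c) = −59(ω_r−ω_c),  ω_s=0, ω_c=1
Stage 1: ω_r = 1 − (17/59)(0−1) = 76/59
  ⇒ ω_r¹/ω_c¹ = 76/59
Stage 2: N_ring = 37 + 2·11 = 59
Stage 2: 37(ω_s−ω_c) = −59(ω_r−ω_c),  ω_s=0, ω_r=1
Stage 2: 37(0−ω_c) = −59(1−ω_c)  ⇒  96ω_c = 59  ⇒  ω_c = 59/96
  ⇒ ω_c²/ω_r² = 59/96
Coupling ω_r² = ω_r¹ ⇒ overall = 76/59 × 59/96 = 19/24

19/24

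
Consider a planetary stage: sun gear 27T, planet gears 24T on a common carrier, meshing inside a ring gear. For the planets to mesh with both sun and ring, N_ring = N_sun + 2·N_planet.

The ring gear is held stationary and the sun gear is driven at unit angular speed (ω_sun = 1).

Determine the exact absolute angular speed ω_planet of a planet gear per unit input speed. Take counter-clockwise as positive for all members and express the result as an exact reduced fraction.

N_ring = 27 + 2·24 = 75
27(ω_s−ω_c) = −75(ω_r−ω_c),  ω_r=0, ω_s=1
27(1−ω_c) = −75(0−ω_c)  ⇒  102ω_c = 27  ⇒  ω_c = 9/34
sun–planet: 27·(1−9/34) = −24·(ω_p−ω_c)  ⇒  ω_p−ω_c = −(27/24)·(25/34) = -225/272
ω_p = 9/34 − 225/272 = -9/16

-9/16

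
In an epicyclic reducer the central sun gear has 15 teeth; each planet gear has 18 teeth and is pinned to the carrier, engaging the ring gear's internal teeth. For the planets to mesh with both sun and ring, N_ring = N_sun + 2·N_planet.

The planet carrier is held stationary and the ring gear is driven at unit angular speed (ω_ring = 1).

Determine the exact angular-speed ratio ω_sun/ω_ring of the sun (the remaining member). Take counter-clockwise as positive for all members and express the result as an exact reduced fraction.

N_ring = 15 + 2·18 = 51
15(ω_s−ω_c) = −51(ω_r−ω_c),  ω_c=0, ω_r=1
ω_s = 0 − (51/15)(1−0) = -17/5
ω_s/ω_r = -17/5

-17/5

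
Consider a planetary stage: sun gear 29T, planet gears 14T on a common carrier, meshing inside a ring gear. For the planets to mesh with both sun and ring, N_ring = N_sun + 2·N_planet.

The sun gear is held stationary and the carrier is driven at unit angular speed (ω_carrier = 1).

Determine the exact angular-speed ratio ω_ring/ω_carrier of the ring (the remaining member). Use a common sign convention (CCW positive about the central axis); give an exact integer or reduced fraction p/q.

86/57

N_ring = 29 + 2·14 = 57
29(ω_s−ω_c) = −57(ω_r−ω_c),  ω_s=0, ω_c=1
ω_r = 1 − (29/57)(0−1) = 86/57
ω_r/ω_c = 86/57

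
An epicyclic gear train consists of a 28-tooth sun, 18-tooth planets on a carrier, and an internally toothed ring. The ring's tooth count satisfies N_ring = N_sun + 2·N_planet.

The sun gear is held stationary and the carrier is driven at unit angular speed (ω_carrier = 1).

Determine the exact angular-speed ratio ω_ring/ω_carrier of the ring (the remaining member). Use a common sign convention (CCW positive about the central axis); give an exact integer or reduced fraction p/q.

23/16

N_ring = 28 + 2·18 = 64
28(ω_s−ω_c) = −64(ω_r−ω_c),  ω_s=0, ω_c=1
ω_r = 1 − (28/64)(0−1) = 23/16
ω_r/ω_c = 23/16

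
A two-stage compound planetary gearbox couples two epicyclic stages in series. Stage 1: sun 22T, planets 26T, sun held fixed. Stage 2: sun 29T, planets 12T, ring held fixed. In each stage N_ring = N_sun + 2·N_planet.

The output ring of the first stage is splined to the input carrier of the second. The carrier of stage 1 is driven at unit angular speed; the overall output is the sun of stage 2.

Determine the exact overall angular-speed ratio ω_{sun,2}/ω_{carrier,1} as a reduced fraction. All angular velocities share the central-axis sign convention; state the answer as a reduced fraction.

3936/1073

Stage 1: N_ring = 22 + 2·26 = 74
Stage 1: 22(ω_s−ω_c) = −74(ω_r−ω_c),  ω_s=0, ω_c=1
Stage 1: ω_r = 1 − (22/74)(0−1) = 48/37
  ⇒ ω_r¹/ω_c¹ = 48/37
Stage 2: N_ring = 29 + 2·12 = 53
Stage 2: 29(ω_s−ω_c) = −53(ω_r−ω_c),  ω_r=0, ω_c=1
Stage 2: ω_s = 1 − (53/29)(0−1) = 82/29
  ⇒ ω_s²/ω_c² = 82/29
Coupling ω_c² = ω_r¹ ⇒ overall = 48/37 × 82/29 = 3936/1073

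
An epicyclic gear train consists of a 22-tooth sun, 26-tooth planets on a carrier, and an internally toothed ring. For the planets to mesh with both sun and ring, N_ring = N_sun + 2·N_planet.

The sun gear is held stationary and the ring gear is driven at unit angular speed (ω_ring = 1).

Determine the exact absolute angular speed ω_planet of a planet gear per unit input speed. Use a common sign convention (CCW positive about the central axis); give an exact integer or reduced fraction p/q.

N_ring = 22 + 2·26 = 74
22(ω_s−ω_c) = −74(ω_r−ω_c),  ω_s=0, ω_r=1
22(0−ω_c) = −74(1−ω_c)  ⇒  96ω_c = 74  ⇒  ω_c = 37/48
sun–planet: 22·(0−37/48) = −26·(ω_p−ω_c)  ⇒  ω_p−ω_c = −(22/26)·(-37/48) = 407/624
ω_p = 37/48 + 407/624 = 37/26

37/26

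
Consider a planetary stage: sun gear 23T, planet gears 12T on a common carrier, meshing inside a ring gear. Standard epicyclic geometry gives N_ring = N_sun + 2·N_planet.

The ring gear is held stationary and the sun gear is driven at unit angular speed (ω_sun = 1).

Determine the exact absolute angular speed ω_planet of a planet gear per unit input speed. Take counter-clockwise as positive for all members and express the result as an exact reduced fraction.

N_ring = 23 + 2·12 = 47
23(ω_s−ω_c) = −47(ω_r−ω_c),  ω_r=0, ω_s=1
23(1−ω_c) = −47(0−ω_c)  ⇒  70ω_c = 23  ⇒  ω_c = 23/70
sun–planet: 23·(1−23/70) = −12·(ω_p−ω_c)  ⇒  ω_p−ω_c = −(23/12)·(47/70) = -1081/840
ω_p = 23/70 − 1081/840 = -23/24

-23/24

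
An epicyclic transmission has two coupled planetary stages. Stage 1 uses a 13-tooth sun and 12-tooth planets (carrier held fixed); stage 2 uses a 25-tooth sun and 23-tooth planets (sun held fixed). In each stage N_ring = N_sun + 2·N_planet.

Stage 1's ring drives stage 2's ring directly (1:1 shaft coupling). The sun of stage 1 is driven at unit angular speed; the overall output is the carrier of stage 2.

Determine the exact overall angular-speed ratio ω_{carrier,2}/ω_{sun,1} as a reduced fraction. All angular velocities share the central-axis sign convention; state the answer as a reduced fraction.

Stage 1: N_ring = 13 + 2·12 = 37
Stage 1: 13(ω_s−ω_c) = −37(ω_r−ω_c),  ω_c=0, ω_s=1
Stage 1: ω_r = 0 − (13/37)(1−0) = -13/37
  ⇒ ω_r¹/ω_s¹ = -13/37
Stage 2: N_ring = 25 + 2·23 = 71
Stage 2: 25(ω_s−ω_c) = −71(ω_r−ω_c),  ω_s=0, ω_r=1
Stage 2: 25(0−ω_c) = −71(1−ω_c)  ⇒  96ω_c = 71  ⇒  ω_c = 71/96
  ⇒ ω_c²/ω_r² = 71/96
Coupling ω_r² = ω_r¹ ⇒ overall = -13/37 × 71/96 = -923/3552

-923/3552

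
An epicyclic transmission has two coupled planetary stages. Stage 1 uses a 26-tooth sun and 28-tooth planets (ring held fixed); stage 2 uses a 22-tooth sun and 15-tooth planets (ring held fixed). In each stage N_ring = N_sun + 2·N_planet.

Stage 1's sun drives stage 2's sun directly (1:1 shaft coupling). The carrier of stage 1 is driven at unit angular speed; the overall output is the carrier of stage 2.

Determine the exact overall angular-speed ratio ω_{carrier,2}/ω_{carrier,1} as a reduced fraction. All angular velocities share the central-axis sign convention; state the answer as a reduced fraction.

Stage 1: N_ring = 26 + 2·28 = 82
Stage 1: 26(ω_s−ω_c) = −82(ω_r−ω_c),  ω_r=0, ω_c=1
Stage 1: ω_s = 1 − (82/26)(0−1) = 54/13
  ⇒ ω_s¹/ω_c¹ = 54/13
Stage 2: N_ring = 22 + 2·15 = 52
Stage 2: 22(ω_s−ω_c) = −52(ω_r−ω_c),  ω_r=0, ω_s=1
Stage 2: 22(1−ω_c) = −52(0−ω_c)  ⇒  74ω_c = 22  ⇒  ω_c = 11/37
  ⇒ ω_c²/ω_s² = 11/37
Coupling ω_s² = ω_s¹ ⇒ overall = 54/13 × 11/37 = 594/481

594/481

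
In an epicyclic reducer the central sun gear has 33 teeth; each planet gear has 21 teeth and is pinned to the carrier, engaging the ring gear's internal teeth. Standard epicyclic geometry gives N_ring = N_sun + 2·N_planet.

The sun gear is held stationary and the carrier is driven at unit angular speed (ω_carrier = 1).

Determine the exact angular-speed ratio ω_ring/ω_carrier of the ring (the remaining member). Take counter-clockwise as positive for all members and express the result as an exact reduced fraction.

N_ring = 33 + 2·21 = 75
33(ω_s−ω_c) = −75(ω_r−ω_c),  ω_s=0, ω_c=1
ω_r = 1 − (33/75)(0−1) = 36/25
ω_r/ω_c = 36/25

36/25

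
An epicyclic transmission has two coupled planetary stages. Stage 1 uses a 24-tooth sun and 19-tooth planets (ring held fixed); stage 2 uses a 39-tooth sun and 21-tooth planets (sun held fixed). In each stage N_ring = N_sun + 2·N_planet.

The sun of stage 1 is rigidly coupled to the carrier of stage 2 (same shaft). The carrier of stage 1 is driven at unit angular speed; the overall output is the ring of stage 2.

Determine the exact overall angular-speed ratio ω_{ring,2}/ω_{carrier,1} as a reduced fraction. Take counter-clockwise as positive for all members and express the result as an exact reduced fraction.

Stage 1: N_ring = 24 + 2·19 = 62
Stage 1: 24(ω_s−ω_c) = −62(ω_r−ω_c),  ω_r=0, ω_c=1
Stage 1: ω_s = 1 − (62/24)(0−1) = 43/12
  ⇒ ω_s¹/ω_c¹ = 43/12
Stage 2: N_ring = 39 + 2·21 = 81
Stage 2: 39(ω_s−ω_c) = −81(ω_r−ω_c),  ω_s=0, ω_c=1
Stage 2: ω_r = 1 − (39/81)(0−1) = 40/27
  ⇒ ω_r²/ω_c² = 40/27
Coupling ω_c² = ω_s¹ ⇒ overall = 43/12 × 40/27 = 430/81

430/81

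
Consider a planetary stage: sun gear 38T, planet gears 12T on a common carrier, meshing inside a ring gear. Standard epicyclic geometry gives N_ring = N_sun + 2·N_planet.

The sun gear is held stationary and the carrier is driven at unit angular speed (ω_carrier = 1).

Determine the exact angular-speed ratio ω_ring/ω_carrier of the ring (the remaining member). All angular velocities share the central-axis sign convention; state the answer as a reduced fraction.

N_ring = 38 + 2·12 = 62
38(ω_s−ω_c) = −62(ω_r−ω_c),  ω_s=0, ω_c=1
ω_r = 1 − (38/62)(0−1) = 50/31
ω_r/ω_c = 50/31

50/31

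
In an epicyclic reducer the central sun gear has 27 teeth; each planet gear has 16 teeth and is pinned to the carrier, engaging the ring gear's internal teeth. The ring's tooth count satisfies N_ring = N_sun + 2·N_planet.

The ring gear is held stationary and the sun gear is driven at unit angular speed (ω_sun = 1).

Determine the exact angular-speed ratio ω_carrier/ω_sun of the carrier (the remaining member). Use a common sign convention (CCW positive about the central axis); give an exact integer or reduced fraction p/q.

N_ring = 27 + 2·16 = 59
27(ω_s−ω_c) = −59(ω_r−ω_c),  ω_r=0, ω_s=1
27(1−ω_c) = −59(0−ω_c)  ⇒  86ω_c = 27  ⇒  ω_c = 27/86
ω_c/ω_s = 27/86

27/86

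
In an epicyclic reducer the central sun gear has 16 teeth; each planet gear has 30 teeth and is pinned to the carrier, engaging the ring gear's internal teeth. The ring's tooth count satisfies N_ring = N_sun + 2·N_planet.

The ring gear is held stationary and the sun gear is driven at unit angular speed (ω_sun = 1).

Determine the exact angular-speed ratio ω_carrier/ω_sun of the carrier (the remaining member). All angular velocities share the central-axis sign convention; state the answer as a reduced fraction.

N_ring = 16 + 2·30 = 76
16(ω_s−ω_c) = −76(ω_r−ω_c),  ω_r=0, ω_s=1
16(1−ω_c) = −76(0−ω_c)  ⇒  92ω_c = 16  ⇒  ω_c = 4/23
ω_c/ω_s = 4/23

4/23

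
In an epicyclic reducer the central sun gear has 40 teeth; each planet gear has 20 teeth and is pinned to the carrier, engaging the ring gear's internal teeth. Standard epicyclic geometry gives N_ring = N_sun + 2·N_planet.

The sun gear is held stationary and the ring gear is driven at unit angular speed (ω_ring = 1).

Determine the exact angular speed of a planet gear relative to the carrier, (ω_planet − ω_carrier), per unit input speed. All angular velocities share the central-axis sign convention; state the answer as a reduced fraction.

4/3

N_ring = 40 + 2·20 = 80
40(ω_s−ω_c) = −80(ω_r−ω_c),  ω_s=0, ω_r=1
40(0−ω_c) = −80(1−ω_c)  ⇒  120ω_c = 80  ⇒  ω_c = 2/3
sun–planet: 40·(0−2/3) = −20·(ω_p−ω_c)  ⇒  ω_p−ω_c = −(40/20)·(-2/3) = 4/3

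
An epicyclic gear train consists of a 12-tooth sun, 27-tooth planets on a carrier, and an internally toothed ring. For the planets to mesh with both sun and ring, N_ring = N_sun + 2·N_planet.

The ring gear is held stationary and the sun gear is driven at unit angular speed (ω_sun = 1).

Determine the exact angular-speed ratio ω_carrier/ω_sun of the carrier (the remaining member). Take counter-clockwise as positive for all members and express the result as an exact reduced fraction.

2/13

N_ring = 12 + 2·27 = 66
12(ω_s−ω_c) = −66(ω_r−ω_c),  ω_r=0, ω_s=1
12(1−ω_c) = −66(0−ω_c)  ⇒  78ω_c = 12  ⇒  ω_c = 2/13
ω_c/ω_s = 2/13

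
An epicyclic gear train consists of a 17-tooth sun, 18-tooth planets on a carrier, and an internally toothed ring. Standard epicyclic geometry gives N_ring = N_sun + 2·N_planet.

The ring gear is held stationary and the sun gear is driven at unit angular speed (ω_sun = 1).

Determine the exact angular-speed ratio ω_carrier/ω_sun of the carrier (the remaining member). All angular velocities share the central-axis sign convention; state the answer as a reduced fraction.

17/70

N_ring = 17 + 2·18 = 53
17(ω_s−ω_c) = −53(ω_r−ω_c),  ω_r=0, ω_s=1
17(1−ω_c) = −53(0−ω_c)  ⇒  70ω_c = 17  ⇒  ω_c = 17/70
ω_c/ω_s = 17/70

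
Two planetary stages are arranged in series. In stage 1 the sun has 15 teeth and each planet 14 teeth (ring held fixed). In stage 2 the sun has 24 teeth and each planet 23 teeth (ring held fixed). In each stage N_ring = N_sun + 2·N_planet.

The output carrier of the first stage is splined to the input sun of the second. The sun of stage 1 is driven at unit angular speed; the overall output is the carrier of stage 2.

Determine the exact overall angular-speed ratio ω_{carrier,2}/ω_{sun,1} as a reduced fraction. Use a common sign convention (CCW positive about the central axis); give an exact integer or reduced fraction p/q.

90/1363

Stage 1: N_ring = 15 + 2·14 = 43
Stage 1: 15(ω_s−ω_c) = −43(ω_r−ω_c),  ω_r=0, ω_s=1
Stage 1: 15(1−ω_c) = −43(0−ω_c)  ⇒  58ω_c = 15  ⇒  ω_c = 15/58
  ⇒ ω_c¹/ω_s¹ = 15/58
Stage 2: N_ring = 24 + 2·23 = 70
Stage 2: 24(ω_s−ω_c) = −70(ω_r−ω_c),  ω_r=0, ω_s=1
Stage 2: 24(1−ω_c) = −70(0−ω_c)  ⇒  94ω_c = 24  ⇒  ω_c = 12/47
  ⇒ ω_c²/ω_s² = 12/47
Coupling ω_s² = ω_c¹ ⇒ overall = 15/58 × 12/47 = 90/1363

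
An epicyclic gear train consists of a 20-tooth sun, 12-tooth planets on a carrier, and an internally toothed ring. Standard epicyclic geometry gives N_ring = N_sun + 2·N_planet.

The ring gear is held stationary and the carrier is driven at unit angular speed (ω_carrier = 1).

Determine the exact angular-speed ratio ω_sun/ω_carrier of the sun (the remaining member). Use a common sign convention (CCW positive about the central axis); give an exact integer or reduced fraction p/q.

N_ring = 20 + 2·12 = 44
20(ω_s−ω_c) = −44(ω_r−ω_c),  ω_r=0, ω_c=1
ω_s = 1 − (44/20)(0−1) = 16/5
ω_s/ω_c = 16/5

16/5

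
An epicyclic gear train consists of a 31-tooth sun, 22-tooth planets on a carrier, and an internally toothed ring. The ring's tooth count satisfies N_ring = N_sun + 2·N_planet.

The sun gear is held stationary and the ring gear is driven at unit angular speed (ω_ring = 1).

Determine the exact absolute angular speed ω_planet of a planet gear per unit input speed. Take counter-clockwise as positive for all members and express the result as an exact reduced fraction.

75/44

N_ring = 31 + 2·22 = 75
31(ω_s−ω_c) = −75(ω_r−ω_c),  ω_s=0, ω_r=1
31(0−ω_c) = −75(1−ω_c)  ⇒  106ω_c = 75  ⇒  ω_c = 75/106
sun–planet: 31·(0−75/106) = −22·(ω_p−ω_c)  ⇒  ω_p−ω_c = −(31/22)·(-75/106) = 2325/2332
ω_p = 75/106 + 2325/2332 = 75/44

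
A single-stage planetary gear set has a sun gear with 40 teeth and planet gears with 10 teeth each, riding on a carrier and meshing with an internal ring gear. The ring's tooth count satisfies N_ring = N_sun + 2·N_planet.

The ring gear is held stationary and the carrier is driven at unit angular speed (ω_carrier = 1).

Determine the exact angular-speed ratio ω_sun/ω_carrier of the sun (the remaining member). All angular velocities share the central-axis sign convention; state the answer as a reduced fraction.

N_ring = 40 + 2·10 = 60
40(ω_s−ω_c) = −60(ω_r−ω_c),  ω_r=0, ω_c=1
ω_s = 1 − (60/40)(0−1) = 5/2
ω_s/ω_c = 5/2

5/2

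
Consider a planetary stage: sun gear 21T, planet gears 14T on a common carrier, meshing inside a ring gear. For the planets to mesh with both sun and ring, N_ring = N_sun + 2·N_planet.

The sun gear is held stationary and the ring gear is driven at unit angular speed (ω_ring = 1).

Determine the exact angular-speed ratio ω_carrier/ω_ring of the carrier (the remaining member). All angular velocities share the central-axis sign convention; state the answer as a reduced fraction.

7/10

N_ring = 21 + 2·14 = 49
21(ω_s−ω_c) = −49(ω_r−ω_c),  ω_s=0, ω_r=1
21(0−ω_c) = −49(1−ω_c)  ⇒  70ω_c = 49  ⇒  ω_c = 7/10
ω_c/ω_r = 7/10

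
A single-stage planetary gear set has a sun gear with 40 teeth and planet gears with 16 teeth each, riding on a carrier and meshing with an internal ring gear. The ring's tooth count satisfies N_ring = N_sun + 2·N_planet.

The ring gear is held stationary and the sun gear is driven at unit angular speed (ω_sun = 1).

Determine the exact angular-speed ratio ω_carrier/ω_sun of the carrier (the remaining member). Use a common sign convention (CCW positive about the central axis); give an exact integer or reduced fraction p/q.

N_ring = 40 + 2·16 = 72
40(ω_s−ω_c) = −72(ω_r−ω_c),  ω_r=0, ω_s=1
40(1−ω_c) = −72(0−ω_c)  ⇒  112ω_c = 40  ⇒  ω_c = 5/14
ω_c/ω_s = 5/14

5/14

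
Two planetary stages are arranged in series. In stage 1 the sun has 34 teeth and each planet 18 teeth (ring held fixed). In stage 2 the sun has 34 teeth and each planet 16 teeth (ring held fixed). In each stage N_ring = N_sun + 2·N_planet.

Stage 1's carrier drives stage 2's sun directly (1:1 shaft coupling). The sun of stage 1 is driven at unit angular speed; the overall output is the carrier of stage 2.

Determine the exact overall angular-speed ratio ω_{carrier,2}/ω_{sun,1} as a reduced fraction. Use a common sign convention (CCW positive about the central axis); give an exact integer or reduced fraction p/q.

Stage 1: N_ring = 34 + 2·18 = 70
Stage 1: 34(ω_s−ω_c) = −70(ω_r−ω_c),  ω_r=0, ω_s=1
Stage 1: 34(1−ω_c) = −70(0−ω_c)  ⇒  104ω_c = 34  ⇒  ω_c = 17/52
  ⇒ ω_c¹/ω_s¹ = 17/52
Stage 2: N_ring = 34 + 2·16 = 66
Stage 2: 34(ω_s−ω_c) = −66(ω_r−ω_c),  ω_r=0, ω_s=1
Stage 2: 34(1−ω_c) = −66(0−ω_c)  ⇒  100ω_c = 34  ⇒  ω_c = 17/50
  ⇒ ω_c²/ω_s² = 17/50
Coupling ω_s² = ω_c¹ ⇒ overall = 17/52 × 17/50 = 289/2600

289/2600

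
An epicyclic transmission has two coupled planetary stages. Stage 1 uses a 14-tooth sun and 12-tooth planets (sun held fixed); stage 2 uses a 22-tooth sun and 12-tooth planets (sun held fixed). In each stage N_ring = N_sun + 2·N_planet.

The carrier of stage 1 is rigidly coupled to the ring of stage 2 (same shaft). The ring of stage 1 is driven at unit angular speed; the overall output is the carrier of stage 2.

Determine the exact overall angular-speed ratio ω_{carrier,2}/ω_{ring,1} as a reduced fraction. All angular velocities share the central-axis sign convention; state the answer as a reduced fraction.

437/884

Stage 1: N_ring = 14 + 2·12 = 38
Stage 1: 14(ω_s−ω_c) = −38(ω_r−ω_c),  ω_s=0, ω_r=1
Stage 1: 14(0−ω_c) = −38(1−ω_c)  ⇒  52ω_c = 38  ⇒  ω_c = 19/26
  ⇒ ω_c¹/ω_r¹ = 19/26
Stage 2: N_ring = 22 + 2·12 = 46
Stage 2: 22(ω_s−ω_c) = −46(ω_r−ω_c),  ω_s=0, ω_r=1
Stage 2: 22(0−ω_c) = −46(1−ω_c)  ⇒  68ω_c = 46  ⇒  ω_c = 23/34
  ⇒ ω_c²/ω_r² = 23/34
Coupling ω_r² = ω_c¹ ⇒ overall = 19/26 × 23/34 = 437/884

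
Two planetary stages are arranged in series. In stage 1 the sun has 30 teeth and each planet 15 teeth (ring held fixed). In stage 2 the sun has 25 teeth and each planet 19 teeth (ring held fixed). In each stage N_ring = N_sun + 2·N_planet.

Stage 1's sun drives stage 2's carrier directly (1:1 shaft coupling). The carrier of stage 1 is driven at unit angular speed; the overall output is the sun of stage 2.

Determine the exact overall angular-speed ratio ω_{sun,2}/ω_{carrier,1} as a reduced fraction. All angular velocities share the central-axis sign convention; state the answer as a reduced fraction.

Stage 1: N_ring = 30 + 2·15 = 60
Stage 1: 30(ω_s−ω_c) = −60(ω_r−ω_c),  ω_r=0, ω_c=1
Stage 1: ω_s = 1 − (60/30)(0−1) = 3
  ⇒ ω_s¹/ω_c¹ = 3
Stage 2: N_ring = 25 + 2·19 = 63
Stage 2: 25(ω_s−ω_c) = −63(ω_r−ω_c),  ω_r=0, ω_c=1
Stage 2: ω_s = 1 − (63/25)(0−1) = 88/25
  ⇒ ω_s²/ω_c² = 88/25
Coupling ω_c² = ω_s¹ ⇒ overall = 3 × 88/25 = 264/25

264/25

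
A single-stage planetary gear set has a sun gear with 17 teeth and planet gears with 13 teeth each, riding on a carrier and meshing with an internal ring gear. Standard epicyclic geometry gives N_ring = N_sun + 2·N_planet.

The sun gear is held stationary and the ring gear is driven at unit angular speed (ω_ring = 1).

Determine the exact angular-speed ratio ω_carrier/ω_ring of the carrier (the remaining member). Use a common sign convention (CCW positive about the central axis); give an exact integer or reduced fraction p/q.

43/60

N_ring = 17 + 2·13 = 43
17(ω_s−ω_c) = −43(ω_r−ω_c),  ω_s=0, ω_r=1
17(0−ω_c) = −43(1−ω_c)  ⇒  60ω_c = 43  ⇒  ω_c = 43/60
ω_c/ω_r = 43/60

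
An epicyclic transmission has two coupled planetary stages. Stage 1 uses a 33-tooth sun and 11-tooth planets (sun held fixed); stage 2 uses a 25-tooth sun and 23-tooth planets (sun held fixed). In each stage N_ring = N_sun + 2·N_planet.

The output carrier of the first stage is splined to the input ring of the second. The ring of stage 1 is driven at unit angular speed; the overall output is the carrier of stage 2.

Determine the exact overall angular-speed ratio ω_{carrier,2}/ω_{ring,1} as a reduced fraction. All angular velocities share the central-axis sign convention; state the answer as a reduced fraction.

355/768

Stage 1: N_ring = 33 + 2·11 = 55
Stage 1: 33(ω_s−ω_c) = −55(ω_r−ω_c),  ω_s=0, ω_r=1
Stage 1: 33(0−ω_c) = −55(1−ω_c)  ⇒  88ω_c = 55  ⇒  ω_c = 5/8
  ⇒ ω_c¹/ω_r¹ = 5/8
Stage 2: N_ring = 25 + 2·23 = 71
Stage 2: 25(ω_s−ω_c) = −71(ω_r−ω_c),  ω_s=0, ω_r=1
Stage 2: 25(0−ω_c) = −71(1−ω_c)  ⇒  96ω_c = 71  ⇒  ω_c = 71/96
  ⇒ ω_c²/ω_r² = 71/96
Coupling ω_r² = ω_c¹ ⇒ overall = 5/8 × 71/96 = 355/768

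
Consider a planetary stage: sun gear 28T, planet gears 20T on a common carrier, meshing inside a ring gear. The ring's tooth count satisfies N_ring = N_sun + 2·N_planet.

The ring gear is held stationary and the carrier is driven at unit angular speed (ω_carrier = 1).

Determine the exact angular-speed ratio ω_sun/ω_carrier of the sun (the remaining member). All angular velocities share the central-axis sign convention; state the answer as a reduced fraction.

24/7

N_ring = 28 + 2·20 = 68
28(ω_s−ω_c) = −68(ω_r−ω_c),  ω_r=0, ω_c=1
ω_s = 1 − (68/28)(0−1) = 24/7
ω_s/ω_c = 24/7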